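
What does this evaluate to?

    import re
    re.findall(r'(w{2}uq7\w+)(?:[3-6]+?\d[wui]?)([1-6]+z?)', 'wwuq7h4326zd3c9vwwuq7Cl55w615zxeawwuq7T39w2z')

[('wwuq7h4326zd3c9vwwuq7Cl55w615zxeawwuq7T', '2z')]

Multiple groups make `findall` return tuples — one 2-tuple for the one match.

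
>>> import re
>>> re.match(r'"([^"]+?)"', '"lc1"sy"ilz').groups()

The match spans [0:5] → '"lc1"'.
Captured: group 1 = 'lc1'.

('lc1',)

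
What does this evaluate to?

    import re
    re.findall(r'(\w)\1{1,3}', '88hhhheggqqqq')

`\1` is not a pattern — it's the concrete string captured by group 1, re-applied verbatim.
Matches: at [0:2] match '88', group 1 = '8'; at [2:6] match 'hhhh', group 1 = 'h'; at [7:9] match 'gg', group 1 = 'g'; at [9:13] match 'qqqq', group 1 = 'q'.
`findall` collects group 1 from each match (4 total).

['8', 'h', 'g', 'q']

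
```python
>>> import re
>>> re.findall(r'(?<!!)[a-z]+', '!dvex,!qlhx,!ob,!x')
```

['vex', 'lhx', 'b']

The negative lookahead/lookbehind blocks any match where the forbidden context is present.
`findall` yields the raw match text (3 of them) because the pattern has no groups.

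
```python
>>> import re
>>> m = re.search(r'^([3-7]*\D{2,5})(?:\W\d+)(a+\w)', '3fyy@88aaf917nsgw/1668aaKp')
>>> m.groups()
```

('3fyy', 'aaf')

The pattern matches anchored at the start of the string; then zero or more of a character in [3-7], then 2 to 5 of a non-digit (captured); then a non-word character, then one or more of a digit (non-capturing group); then one or more of a literal 'a', then a word character (captured).
`re.search` scans for the first position where the pattern succeeds.
The match spans [0:10] → '3fyy@88aaf'.
Captured: group 1 = '3fyy', group 2 = 'aaf'.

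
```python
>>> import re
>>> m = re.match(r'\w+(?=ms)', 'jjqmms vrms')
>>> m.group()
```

The `(?=…)`/`(?<=…)` assertion just peeks at neighbouring text; it doesn't advance the match position.
`re.match` only tries the pattern at the start of the string.
The match spans [0:4] → 'jjqm'.

'jjqm'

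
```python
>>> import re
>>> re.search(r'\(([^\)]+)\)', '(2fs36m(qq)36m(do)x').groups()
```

('2fs36m(qq',)

Unlike `match`, `search` isn't anchored — it looks for the pattern anywhere in the string.
The match spans [0:11] → '(2fs36m(qq)'.
Captured: group 1 = '2fs36m(qq'.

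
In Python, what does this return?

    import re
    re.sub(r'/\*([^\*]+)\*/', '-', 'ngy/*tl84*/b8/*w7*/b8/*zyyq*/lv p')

Matches: at [3:11] → '/*tl84*/'; at [13:19] → '/*w7*/'; at [21:29] → '/*zyyq*/'.
Each match is replaced by '-'.

'ngy-b8-b8-lv p'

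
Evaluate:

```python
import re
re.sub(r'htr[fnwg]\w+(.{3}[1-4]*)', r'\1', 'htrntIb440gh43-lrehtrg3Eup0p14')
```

`\1` in the replacement pulls in group 1's text for each match.

'-lrep14'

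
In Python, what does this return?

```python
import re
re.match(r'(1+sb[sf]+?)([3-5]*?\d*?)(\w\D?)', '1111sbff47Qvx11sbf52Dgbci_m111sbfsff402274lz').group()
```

'1111sbff'

`re.match` only tries the pattern at the start of the string.
The match spans [0:8] → '1111sbff'.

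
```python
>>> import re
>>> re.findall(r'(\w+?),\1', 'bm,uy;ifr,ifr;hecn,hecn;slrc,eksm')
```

`\1` has to match the exact text group 1 already captured.
One capturing group, so `findall` returns just the captured substring from each match — 2 in all.

['ifr', 'hecn']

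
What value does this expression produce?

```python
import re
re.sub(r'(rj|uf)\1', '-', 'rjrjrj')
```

'-rj'

After group 1 captures some text, `\1` only succeeds where that same text appears again.
Matches: at [0:4] → 'rjrj'.
Every occurrence is swapped for '-'.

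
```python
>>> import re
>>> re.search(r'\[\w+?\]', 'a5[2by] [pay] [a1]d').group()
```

'[2by]'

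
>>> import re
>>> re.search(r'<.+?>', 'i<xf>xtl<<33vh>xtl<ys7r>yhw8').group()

'<xf>'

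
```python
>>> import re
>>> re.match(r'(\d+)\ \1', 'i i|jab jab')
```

None

The backreference `\1` re-matches whatever the first group consumed, character for character.
`match` is anchored at position 0; if the pattern doesn't fit there, it returns None.
Here the pattern fails at index 0, so the call returns None.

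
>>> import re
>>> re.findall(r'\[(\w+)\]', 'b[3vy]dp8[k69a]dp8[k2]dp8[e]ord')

Scanning left to right: at [1:6] match '[3vy]', group 1 = '3vy'; at [9:15] match '[k69a]', group 1 = 'k69a'; at [18:22] match '[k2]', group 1 = 'k2'; at [25:28] match '[e]', group 1 = 'e'.
`findall` collects group 1 from each match (4 total).

['3vy', 'k69a', 'k2', 'e']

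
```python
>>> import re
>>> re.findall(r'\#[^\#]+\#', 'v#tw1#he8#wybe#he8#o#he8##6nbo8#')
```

Since nothing is captured, `findall` lists the 4 matched substrings directly.

['#tw1#', '#wybe#', '#o#', '#6nbo8#']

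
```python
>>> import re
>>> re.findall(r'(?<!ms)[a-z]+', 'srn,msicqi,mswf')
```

['srn', 'msicqi', 'mswf']

The negative lookaround is zero-width — it rules out positions where the adjacent text would match, without consuming anything.
Walking the string: at [0:3] → 'srn'; at [4:10] → 'msicqi'; at [11:15] → 'mswf'.
No capturing groups, so `findall` returns the 3 full match strings.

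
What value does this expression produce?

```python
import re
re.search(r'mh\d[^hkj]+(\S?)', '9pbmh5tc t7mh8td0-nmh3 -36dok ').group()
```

Pattern: the literal 'mh', then a digit, then one or more of any character except [hkj]; then optionally a non-whitespace character (captured).
The match spans [3:13] → 'mh5tc t7mh'.

'mh5tc t7mh'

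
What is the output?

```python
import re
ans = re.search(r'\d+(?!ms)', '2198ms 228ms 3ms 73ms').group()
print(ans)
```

219

The negative lookahead/lookbehind blocks any match where the forbidden context is present.
Unlike `match`, `search` isn't anchored — it looks for the pattern anywhere in the string.
The match spans [0:3] → '219'.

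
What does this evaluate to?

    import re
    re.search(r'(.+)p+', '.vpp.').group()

'.vpp'

Pattern: one or more of any character (captured); then one or more of a literal 'p'.
Unlike `match`, `search` isn't anchored — it looks for the pattern anywhere in the string.
The match spans [0:4] → '.vpp'.
Captured: group 1 = '.vp'.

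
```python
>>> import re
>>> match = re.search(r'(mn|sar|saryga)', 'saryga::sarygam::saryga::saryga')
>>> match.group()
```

Alternation isn't longest-match — the leftmost alternative that fits at this position is chosen.
The match spans [0:3] → 'sar'.

'sar'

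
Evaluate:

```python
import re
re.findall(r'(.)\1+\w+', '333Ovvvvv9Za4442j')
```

['3']

After group 1 captures some text, `\1` only succeeds where that same text appears again.
One capturing group, so `findall` returns just the captured substring from the one match — 1 in all.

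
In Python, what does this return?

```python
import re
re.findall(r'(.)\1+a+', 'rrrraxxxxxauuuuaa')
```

['r', 'x', 'u']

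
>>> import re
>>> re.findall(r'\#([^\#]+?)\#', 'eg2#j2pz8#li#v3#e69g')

One capturing group, so `findall` returns just the captured substring from each match — 2 in all.

['j2pz8', 'v3']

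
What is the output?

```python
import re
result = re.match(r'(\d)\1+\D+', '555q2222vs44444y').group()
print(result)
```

555q

After group 1 captures some text, `\1` only succeeds where that same text appears again.
`re.match` only tries the pattern at the start of the string.
The match spans [0:4] → '555q'.
Captured: group 1 = '5'.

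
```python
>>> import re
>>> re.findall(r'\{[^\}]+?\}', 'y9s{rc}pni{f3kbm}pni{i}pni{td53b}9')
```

Matches: at [3:7] → '{rc}'; at [10:17] → '{f3kbm}'; at [20:23] → '{i}'; at [26:33] → '{td53b}'.
No capturing groups, so `findall` returns the 4 full match strings.

['{rc}', '{f3kbm}', '{i}', '{td53b}']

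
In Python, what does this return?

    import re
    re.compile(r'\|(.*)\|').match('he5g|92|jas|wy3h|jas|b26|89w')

`re.match` won't scan ahead — the pattern has to work from the very first character.
Here the string doesn't start with a match, so the call returns None.

None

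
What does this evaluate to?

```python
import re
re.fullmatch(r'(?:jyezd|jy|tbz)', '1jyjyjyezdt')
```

None

`re.fullmatch` is like wrapping the pattern in `^…$` (in single-line mode).
Here the pattern can't cover the whole string, so the call returns None.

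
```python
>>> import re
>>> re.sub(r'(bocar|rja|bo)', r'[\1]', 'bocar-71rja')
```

The regex engine tests alternatives in the order written; an earlier branch that matches wins even if a later one would match more.
The replacement refers to a captured group, so each match is rewritten using its own captured text.

'[bocar]-71[rja]'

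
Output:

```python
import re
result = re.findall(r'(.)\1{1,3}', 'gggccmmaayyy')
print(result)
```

`\1` has to match the exact text group 1 already captured.
Scanning left to right: at [0:3] match 'ggg', group 1 = 'g'; at [3:5] match 'cc', group 1 = 'c'; at [5:7] match 'mm', group 1 = 'm'; at [7:9] match 'aa', group 1 = 'a'; at [9:12] match 'yyy', group 1 = 'y'.
`findall` collects group 1 from each match (5 total).

['g', 'c', 'm', 'a', 'y']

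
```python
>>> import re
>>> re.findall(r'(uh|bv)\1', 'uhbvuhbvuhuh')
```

['uh']

`\1` has to match the exact text group 1 already captured.
Matches: at [8:12] match 'uhuh', group 1 = 'uh'.
One capturing group, so `findall` returns just the captured substring from the one match — 1 in all.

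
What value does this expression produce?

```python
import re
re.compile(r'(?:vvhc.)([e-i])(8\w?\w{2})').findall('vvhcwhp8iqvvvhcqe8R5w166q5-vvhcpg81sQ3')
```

[('e', '8R5w'), ('g', '81sQ')]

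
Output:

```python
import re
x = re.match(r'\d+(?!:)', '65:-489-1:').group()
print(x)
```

6

A negative assertion filters positions out without eating any characters.
With `match`, the pattern is implicitly anchored at the beginning.
The match spans [0:1] → '6'.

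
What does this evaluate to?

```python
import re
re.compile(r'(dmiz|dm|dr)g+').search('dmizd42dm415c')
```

Here no position works, so the call returns None.

None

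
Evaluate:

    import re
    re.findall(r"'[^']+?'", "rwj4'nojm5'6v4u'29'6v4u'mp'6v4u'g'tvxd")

["'nojm5'", "'29'", "'mp'", "'g'"]

With no groups in the pattern, `findall` gives back each whole match — 4 here.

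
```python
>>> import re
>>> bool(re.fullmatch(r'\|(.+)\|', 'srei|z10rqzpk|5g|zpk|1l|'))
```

`re.fullmatch` requires the pattern to consume the entire string.
Here there's no way to consume every character, so the call returns None, and `bool(None)` is False.

False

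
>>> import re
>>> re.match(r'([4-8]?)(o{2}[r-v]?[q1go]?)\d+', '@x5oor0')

None

Pattern: optionally a character in [4-8] (captured); then exactly 2 of the literal 'o', then optionally a character in [r-v], then optionally one of [q1go] (captured); then one or more of a digit.
`re.match` won't scan ahead — the pattern has to work from the very first character.
Here the string doesn't start with a match, so the call returns None.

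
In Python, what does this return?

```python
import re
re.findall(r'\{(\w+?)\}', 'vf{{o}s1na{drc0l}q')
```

Scanning left to right: at [3:6] match '{o}', group 1 = 'o'; at [10:17] match '{drc0l}', group 1 = 'drc0l'.
Because there's exactly one group, `findall` drops the full match and keeps group 1 from each hit.

['o', 'drc0l']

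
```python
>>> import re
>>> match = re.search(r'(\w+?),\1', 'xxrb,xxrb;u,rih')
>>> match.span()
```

(0, 9)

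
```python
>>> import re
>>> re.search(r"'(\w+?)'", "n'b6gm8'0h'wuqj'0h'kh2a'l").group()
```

`re.search` tries every starting position until one works.
The match spans [1:8] → "'b6gm8'".
Captured: group 1 = 'b6gm8'.

"'b6gm8'"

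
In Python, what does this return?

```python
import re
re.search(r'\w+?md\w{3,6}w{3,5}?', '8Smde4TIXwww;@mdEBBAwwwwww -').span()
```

Pattern: one or more of a word character (lazy); then the literal 'md', then 3 to 6 of a word character, then 3 to 5 of a literal 'w' (lazy).
`re.search` tries every starting position until one works.
The match spans [0:12] → '8Smde4TIXwww'.

(0, 12)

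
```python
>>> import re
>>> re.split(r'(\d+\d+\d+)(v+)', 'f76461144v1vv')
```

['f', '76461144', 'v', '1vv']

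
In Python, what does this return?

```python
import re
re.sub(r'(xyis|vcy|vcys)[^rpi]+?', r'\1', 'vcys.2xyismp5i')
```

'vcy.2xyisp5i'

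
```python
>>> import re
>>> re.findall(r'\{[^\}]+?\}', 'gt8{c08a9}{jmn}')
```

With no groups in the pattern, `findall` gives back each whole match — 2 here.

['{c08a9}', '{jmn}']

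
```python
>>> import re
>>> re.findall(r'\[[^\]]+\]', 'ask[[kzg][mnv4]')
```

With no groups in the pattern, `findall` gives back each whole match — 2 here.

['[[kzg]', '[mnv4]']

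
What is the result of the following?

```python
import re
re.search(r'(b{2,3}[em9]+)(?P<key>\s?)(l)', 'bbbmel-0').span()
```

(0, 6)

Pattern: 2 to 3 of a literal 'b', then one or more of one of [em9] (captured); then optionally whitespace (captured as 'key'); then a literal 'l' (captured).
`search` walks the string left to right and returns the first match it finds.
The match spans [0:6] → 'bbbmel'.
Captured: group 1 = 'bbbme', group 2 = '', group 3 = 'l'.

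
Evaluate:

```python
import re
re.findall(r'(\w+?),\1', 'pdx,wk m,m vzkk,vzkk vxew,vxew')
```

['m', 'vzkk', 'vxew']

The backreference `\1` re-matches whatever the first group consumed, character for character.
Because there's exactly one group, `findall` drops the full match and keeps group 1 from each hit.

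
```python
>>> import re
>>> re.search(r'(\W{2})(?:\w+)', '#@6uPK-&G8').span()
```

(0, 6)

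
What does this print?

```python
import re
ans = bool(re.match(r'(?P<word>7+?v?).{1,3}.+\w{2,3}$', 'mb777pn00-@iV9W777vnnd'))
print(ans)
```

False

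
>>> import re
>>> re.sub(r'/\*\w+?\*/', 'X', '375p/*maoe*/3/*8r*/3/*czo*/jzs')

Matches: at [4:12] → '/*maoe*/'; at [13:19] → '/*8r*/'; at [20:27] → '/*czo*/'.
Every occurrence is swapped for 'X'.

'375pX3X3Xjzs'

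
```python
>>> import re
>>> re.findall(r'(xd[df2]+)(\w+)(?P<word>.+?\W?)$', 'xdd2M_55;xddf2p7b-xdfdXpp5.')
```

[('xdd2', 'M_55', ';xddf2p7b-xdfdXpp5.')]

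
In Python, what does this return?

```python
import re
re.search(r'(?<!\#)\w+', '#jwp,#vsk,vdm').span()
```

(2, 4)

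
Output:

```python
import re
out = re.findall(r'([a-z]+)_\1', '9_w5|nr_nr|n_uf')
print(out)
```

After group 1 captures some text, `\1` only succeeds where that same text appears again.
Matches: at [5:10] match 'nr_nr', group 1 = 'nr'.
`findall` collects group 1 from the one match (1 total).

['nr']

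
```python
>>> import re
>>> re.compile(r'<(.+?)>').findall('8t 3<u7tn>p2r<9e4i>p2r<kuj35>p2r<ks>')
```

['u7tn', '9e4i', 'kuj35', 'ks']

A `+?`/`*?`/`{m,n}?` starts at its minimum and grows only as far as needed for what follows to match.
One capturing group, so `findall` returns just the captured substring from each match — 4 in all.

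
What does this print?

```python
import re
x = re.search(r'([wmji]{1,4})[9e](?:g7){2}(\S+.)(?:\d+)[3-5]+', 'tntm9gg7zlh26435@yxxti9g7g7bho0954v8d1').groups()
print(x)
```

Pattern: 1 to 4 of one of [wmji] (captured); then one of [9e], then the literal 'g7' repeated 2 times; then one or more of a non-whitespace character, then any character (captured); then one or more of a digit (non-capturing group); then one or more of a character in [3-5].
`re.search` tries every starting position until one works.
The match spans [21:34] → 'i9g7g7bho0954'.
Captured: group 1 = 'i', group 2 = 'bho09'.

('i', 'bho09')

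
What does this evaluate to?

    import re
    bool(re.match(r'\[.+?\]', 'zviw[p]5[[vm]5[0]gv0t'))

False

`re.match` only tries the pattern at the start of the string.
Here position 0 doesn't satisfy it, so the call returns None, and `bool(None)` is False.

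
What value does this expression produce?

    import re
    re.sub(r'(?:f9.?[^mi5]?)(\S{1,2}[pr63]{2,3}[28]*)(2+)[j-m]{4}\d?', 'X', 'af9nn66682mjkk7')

'aX'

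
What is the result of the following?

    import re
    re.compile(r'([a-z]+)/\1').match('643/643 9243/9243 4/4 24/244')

None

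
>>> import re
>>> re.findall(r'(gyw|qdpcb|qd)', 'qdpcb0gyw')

['qdpcb', 'gyw']

The regex engine tests alternatives in the order written; an earlier branch that matches wins even if a later one would match more.
Scanning left to right: at [0:5] match 'qdpcb', group 1 = 'qdpcb'; at [6:9] match 'gyw', group 1 = 'gyw'.
One capturing group, so `findall` returns just the captured substring from each match — 2 in all.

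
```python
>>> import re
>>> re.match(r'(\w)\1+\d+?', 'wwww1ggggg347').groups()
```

('w',)

The match spans [0:5] → 'wwww1'.
Captured: group 1 = 'w'.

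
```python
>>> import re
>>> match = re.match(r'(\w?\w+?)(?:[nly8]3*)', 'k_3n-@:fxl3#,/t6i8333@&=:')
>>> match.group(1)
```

The match spans [0:4] → 'k_3n'.
Captured: group 1 = 'k_3'.

'k_3'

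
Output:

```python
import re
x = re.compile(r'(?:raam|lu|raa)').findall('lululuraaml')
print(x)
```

['lu', 'lu', 'lu', 'raam']

Branches in `(...|...)` are attempted left-to-right; the first branch that allows the whole pattern to succeed is taken.
No capturing groups, so `findall` returns the 4 full match strings.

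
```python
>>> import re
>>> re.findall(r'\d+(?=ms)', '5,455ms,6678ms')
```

['455', '6678']

The `(?=…)`/`(?<=…)` assertion just peeks at neighbouring text; it doesn't advance the match position.
Walking the string: at [2:5] → '455'; at [8:12] → '6678'.
With no groups in the pattern, `findall` gives back each whole match — 2 here.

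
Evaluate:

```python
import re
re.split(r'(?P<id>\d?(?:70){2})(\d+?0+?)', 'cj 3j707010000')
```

The pattern matches optionally a digit, then the literal '70' repeated 2 times (captured as 'id'); then one or more of a digit (lazy), then one or more of the literal '0' (lazy) (captured).
A non-greedy quantifier consumes as few characters as it can — just enough that the remainder of the pattern still matches from where it stops; whatever follows it matches normally.
Matches to split on: at [5:11] → '707010'.
With a capturing group present, the delimiter's captured portion is kept in the result list.

['cj 3j', '7070', '10', '000']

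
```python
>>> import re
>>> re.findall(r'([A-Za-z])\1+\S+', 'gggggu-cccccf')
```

['g']

`\1` has to match the exact text group 1 already captured.
Walking the string: at [0:13] match 'gggggu-cccccf', group 1 = 'g'.
Because there's exactly one group, `findall` drops the full match and keeps group 1 from the one hit.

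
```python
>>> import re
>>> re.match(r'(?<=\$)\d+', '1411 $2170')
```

None

Because the assertion is zero-width, the text it checks is not consumed and won't appear in the result.
`match` is anchored at position 0; if the pattern doesn't fit there, it returns None.
Here the pattern fails at index 0, so the call returns None.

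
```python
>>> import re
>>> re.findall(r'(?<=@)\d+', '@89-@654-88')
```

['89', '654']

The lookaround is zero-width — it requires the adjacent text to match without consuming it, so the asserted text isn't part of the match.
Matches: at [1:3] → '89'; at [5:8] → '654'.
`findall` yields the raw match text (2 of them) because the pattern has no groups.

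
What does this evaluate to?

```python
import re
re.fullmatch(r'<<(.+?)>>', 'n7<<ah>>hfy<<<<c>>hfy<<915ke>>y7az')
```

`fullmatch` succeeds only if the pattern covers the string from start to end.
Here the string isn't matched end-to-end, so the call returns None.

None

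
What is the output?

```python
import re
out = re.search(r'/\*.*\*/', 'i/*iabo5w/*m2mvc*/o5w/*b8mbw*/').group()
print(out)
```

/*iabo5w/*m2mvc*/o5w/*b8mbw*/

`search` walks the string left to right and returns the first match it finds.
The match spans [1:30] → '/*iabo5w/*m2mvc*/o5w/*b8mbw*/'.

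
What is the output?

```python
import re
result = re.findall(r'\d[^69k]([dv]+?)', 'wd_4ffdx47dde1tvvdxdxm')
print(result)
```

['d', 'v']

This matches a digit, then any character except [69k]; then one or more of one of [dv] (lazy) (captured).
Scanning left to right: at [8:11] match '47d', group 1 = 'd'; at [13:16] match '1tv', group 1 = 'v'.
One capturing group, so `findall` returns just the captured substring from each match — 2 in all.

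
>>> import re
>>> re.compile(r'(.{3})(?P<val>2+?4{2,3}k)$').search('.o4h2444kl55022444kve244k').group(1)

'kve'

This matches exactly 3 of any character (captured); then one or more of a literal '2' (lazy), then 2 to 3 of the literal '4', then the literal 'k' (captured as 'val'); then anchored at the end.
`re.search` scans for the first position where the pattern succeeds.
The match spans [18:25] → 'kve244k'.
Captured: group 1 = 'kve', group 2 = '244k'.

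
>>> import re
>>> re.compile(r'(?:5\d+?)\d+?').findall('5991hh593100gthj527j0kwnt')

['599', '593', '527']

This matches a literal '5', then one or more of a digit (lazy) (non-capturing group); then one or more of a digit (lazy).
The `?` after the quantifier makes it lazy — it takes as little as possible before letting the rest of the pattern try.
Walking the string: at [0:3] → '599'; at [6:9] → '593'; at [16:19] → '527'.
`findall` yields the raw match text (3 of them) because the pattern has no groups.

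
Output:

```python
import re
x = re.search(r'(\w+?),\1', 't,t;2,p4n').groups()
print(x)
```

The match spans [0:3] → 't,t'.
Captured: group 1 = 't'.

('t',)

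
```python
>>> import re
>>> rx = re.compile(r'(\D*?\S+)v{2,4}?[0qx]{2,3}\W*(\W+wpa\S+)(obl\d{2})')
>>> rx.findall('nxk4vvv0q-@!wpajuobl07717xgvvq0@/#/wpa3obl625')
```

[('nxk4vvv0q-@!wpajuobl07717xg', '/wpa3', 'obl62')]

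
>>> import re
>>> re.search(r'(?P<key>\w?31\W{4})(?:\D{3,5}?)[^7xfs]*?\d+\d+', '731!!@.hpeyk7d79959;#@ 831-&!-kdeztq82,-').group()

'831-&!-kdeztq82'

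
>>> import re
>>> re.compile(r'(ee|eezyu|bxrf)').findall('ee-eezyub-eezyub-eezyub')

Alternation isn't longest-match — the leftmost alternative that fits at this position is chosen.
`findall` collects group 1 from each match (4 total).

['ee', 'ee', 'ee', 'ee']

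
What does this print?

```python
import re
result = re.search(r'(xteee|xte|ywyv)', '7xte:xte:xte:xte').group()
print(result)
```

xte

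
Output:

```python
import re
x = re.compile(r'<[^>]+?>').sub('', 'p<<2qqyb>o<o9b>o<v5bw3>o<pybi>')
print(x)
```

pooo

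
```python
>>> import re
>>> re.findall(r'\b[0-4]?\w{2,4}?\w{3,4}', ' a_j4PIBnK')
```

This matches a word boundary (`\b`, zero-width); then optionally a character in [0-4], then 2 to 4 of a word character (lazy); then 3 to 4 of a word character.
Scanning left to right: at [1:7] → 'a_j4PI'.
Since nothing is captured, `findall` lists the 1 matched substring directly.

['a_j4PI']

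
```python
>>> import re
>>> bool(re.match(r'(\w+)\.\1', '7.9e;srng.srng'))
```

False

`re.match` only tries the pattern at the start of the string.
Here the pattern fails at index 0, so the call returns None, and `bool(None)` is False.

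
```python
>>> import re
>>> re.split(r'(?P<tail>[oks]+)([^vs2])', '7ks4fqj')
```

['7', 'ks', '4', 'fqj']

Pattern: one or more of one of [oks] (captured as 'tail'); then any character except [vs2] (captured).
Matches to split on: at [1:4] → 'ks4'.
`re.split` interleaves the captured-group text with the surrounding fragments.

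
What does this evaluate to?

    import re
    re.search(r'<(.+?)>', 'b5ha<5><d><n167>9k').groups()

('5',)

The match spans [4:7] → '<5>'.
Captured: group 1 = '5'.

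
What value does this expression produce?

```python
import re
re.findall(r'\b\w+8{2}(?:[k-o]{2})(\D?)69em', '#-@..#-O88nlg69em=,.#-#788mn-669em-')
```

This matches a word boundary (`\b`, zero-width); then one or more of a word character, then exactly 2 of the literal '8'; then exactly 2 of a character in [k-o] (non-capturing group); then optionally a non-digit (captured); then a literal '6', then the literal '9em'.
One capturing group, so `findall` returns just the captured substring from the one match — 1 in all.

['g']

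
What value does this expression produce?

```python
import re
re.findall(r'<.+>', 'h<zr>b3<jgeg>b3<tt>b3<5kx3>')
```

No capturing groups, so `findall` returns the 1 full match string.

['<zr>b3<jgeg>b3<tt>b3<5kx3>']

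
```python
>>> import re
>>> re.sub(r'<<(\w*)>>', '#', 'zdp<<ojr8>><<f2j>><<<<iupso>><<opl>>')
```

Matches: at [3:11] → '<<ojr8>>'; at [11:18] → '<<f2j>>'; at [20:29] → '<<iupso>>'; at [29:36] → '<<opl>>'.
Each match is replaced by '#'.

'zdp##<<##'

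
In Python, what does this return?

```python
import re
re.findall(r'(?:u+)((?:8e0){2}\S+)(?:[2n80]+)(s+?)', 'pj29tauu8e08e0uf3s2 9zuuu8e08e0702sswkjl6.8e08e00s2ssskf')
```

[('8e08e0702sswkjl6.8e08e00s', 's')]

The pattern matches one or more of a literal 'u' (non-capturing group); then the literal '8e0' repeated 2 times, then one or more of a non-whitespace character (captured); then one or more of one of [2n80] (non-capturing group); then one or more of a literal 's' (lazy) (captured).
Because the quantifier is non-greedy, it stops expanding at the earliest point where the rest of the pattern can succeed.
Walking the string: at [22:52] match 'uuu8e08e0702sswkjl6.8e08e00s2s', groups = ('8e08e0702sswkjl6.8e08e00s', 's').
`findall` packs the 2 group values into a tuple for every match.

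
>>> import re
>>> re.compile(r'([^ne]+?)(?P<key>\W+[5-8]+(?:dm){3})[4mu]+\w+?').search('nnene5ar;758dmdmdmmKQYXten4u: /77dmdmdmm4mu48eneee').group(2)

';758dmdmdm'

The match spans [5:20] → '5ar;758dmdmdmmK'.
Captured: group 1 = '5ar', group 2 = ';758dmdmdm'.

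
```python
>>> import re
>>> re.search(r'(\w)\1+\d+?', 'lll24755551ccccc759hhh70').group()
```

'lll2'

`\1` has to match the exact text group 1 already captured.
`search` walks the string left to right and returns the first match it finds.
The match spans [0:4] → 'lll2'.
Captured: group 1 = 'l'.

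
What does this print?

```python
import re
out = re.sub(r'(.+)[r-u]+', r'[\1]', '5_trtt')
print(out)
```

Each match is replaced using the text its own group 1 captured.

[5_trt]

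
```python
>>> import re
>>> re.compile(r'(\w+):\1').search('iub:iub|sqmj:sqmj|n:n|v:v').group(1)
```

The match spans [0:7] → 'iub:iub'.
Captured: group 1 = 'iub'.

'iub'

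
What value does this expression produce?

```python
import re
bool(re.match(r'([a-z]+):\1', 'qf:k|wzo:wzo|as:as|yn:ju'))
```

`\1` is not a pattern — it's the concrete string captured by group 1, re-applied verbatim.
`re.match` only tries the pattern at the start of the string.
Here the string doesn't start with a match, so the call returns None, and `bool(None)` is False.

False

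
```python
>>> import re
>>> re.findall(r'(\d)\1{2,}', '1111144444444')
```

['1', '4']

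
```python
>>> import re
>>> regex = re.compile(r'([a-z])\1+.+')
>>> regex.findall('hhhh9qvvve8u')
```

['h']

A backreference is literal: `\1` must see the identical characters the first group matched.
Because there's exactly one group, `findall` drops the full match and keeps group 1 from the one hit.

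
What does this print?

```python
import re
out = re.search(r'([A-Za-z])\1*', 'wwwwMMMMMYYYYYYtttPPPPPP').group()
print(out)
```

wwww

A backreference is literal: `\1` must see the identical characters the first group matched.
`re.search` tries every starting position until one works.
The match spans [0:4] → 'wwww'.
Captured: group 1 = 'w'.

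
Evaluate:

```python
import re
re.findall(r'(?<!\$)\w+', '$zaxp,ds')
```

A negative assertion filters positions out without eating any characters.
Matches: at [2:5] → 'axp'; at [6:8] → 'ds'.
`findall` yields the raw match text (2 of them) because the pattern has no groups.

['axp', 'ds']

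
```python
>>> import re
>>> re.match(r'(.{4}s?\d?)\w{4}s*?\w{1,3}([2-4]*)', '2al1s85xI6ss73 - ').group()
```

`re.match` won't scan ahead — the pattern has to work from the very first character.
The match spans [0:14] → '2al1s85xI6ss73'.

'2al1s85xI6ss73'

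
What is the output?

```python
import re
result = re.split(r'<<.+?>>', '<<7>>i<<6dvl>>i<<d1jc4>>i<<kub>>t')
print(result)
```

Lazy quantifiers expand one character at a time until the remainder of the pattern can match.
Matches to split on: at [0:5] → '<<7>>'; at [6:14] → '<<6dvl>>'; at [15:24] → '<<d1jc4>>'; at [25:32] → '<<kub>>'.
Splitting on the pattern gives 5 pieces.

['', 'i', 'i', 'i', 't']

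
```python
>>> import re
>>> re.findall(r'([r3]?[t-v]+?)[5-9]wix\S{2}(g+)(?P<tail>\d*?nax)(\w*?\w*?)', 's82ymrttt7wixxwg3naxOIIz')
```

With the lazy modifier that quantifier settles for the fewest repetitions that let the rest of the pattern succeed (the atoms after it are unaffected and can still be greedy).
`findall` packs the 4 group values into a tuple for every match.

[('rttt', 'g', '3nax', '')]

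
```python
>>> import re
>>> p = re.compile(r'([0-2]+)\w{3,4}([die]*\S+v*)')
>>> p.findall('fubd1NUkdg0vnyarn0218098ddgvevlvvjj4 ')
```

[('1', 'g0vnyarn0218098ddgvevlvvjj4')]

Multiple groups make `findall` return tuples — one 2-tuple for the one match.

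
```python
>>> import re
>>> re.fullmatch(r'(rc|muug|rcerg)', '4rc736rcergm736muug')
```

None

`re.fullmatch` requires the pattern to consume the entire string.
Here the string isn't matched end-to-end, so the call returns None.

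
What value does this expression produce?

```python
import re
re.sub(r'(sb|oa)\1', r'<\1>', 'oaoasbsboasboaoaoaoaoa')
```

'<oa><sb>oasb<oa><oa>oa'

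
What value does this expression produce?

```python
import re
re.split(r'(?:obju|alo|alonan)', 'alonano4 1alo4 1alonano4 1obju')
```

['', 'nano4 1', '4 1', 'nano4 1', '']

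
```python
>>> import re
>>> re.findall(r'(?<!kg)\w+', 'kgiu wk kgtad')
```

['kgiu', 'wk', 'kgtad']

The negative lookahead/lookbehind blocks any match where the forbidden context is present.
No capturing groups, so `findall` returns the 3 full match strings.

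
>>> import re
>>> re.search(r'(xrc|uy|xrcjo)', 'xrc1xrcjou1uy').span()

(0, 3)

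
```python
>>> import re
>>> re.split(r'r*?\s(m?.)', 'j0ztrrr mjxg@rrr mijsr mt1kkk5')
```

['j0zt', 'mj', 'xg@', 'mi', 'js', 'mt', '1kkk5']

The pattern matches zero or more of a literal 'r' (lazy), then whitespace; then optionally the literal 'm', then any character (captured).
Matches to split on: at [4:10] → 'rrr mj'; at [13:19] → 'rrr mi'; at [21:25] → 'r mt'.
Because the pattern has a capturing group, `split` also inserts each captured text between the pieces.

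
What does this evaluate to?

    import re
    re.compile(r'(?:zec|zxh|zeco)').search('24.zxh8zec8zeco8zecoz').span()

The match spans [3:6] → 'zxh'.

(3, 6)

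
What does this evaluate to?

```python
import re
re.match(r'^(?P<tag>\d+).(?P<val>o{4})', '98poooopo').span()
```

(0, 7)

`re.match` won't scan ahead — the pattern has to work from the very first character.
The match spans [0:7] → '98poooo'.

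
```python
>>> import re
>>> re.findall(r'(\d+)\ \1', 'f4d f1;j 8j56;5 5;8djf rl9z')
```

['5']

A backreference is literal: `\1` must see the identical characters the first group matched.
Walking the string: at [14:17] match '5 5', group 1 = '5'.
One capturing group, so `findall` returns just the captured substring from the one match — 1 in all.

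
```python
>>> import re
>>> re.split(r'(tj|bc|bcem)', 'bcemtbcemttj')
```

Branches in `(...|...)` are attempted left-to-right; the first branch that allows the whole pattern to succeed is taken.
Because the pattern has a capturing group, `split` also inserts each captured text between the pieces.

['', 'bc', 'emt', 'bc', 'emt', 'tj', '']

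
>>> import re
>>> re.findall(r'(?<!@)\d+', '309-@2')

The negative lookahead/lookbehind blocks any match where the forbidden context is present.
Scanning left to right: at [0:3] → '309'.
`findall` yields the raw match text (1 of them) because the pattern has no groups.

['309']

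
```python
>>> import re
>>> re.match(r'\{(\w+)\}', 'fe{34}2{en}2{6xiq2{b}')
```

`re.match` won't scan ahead — the pattern has to work from the very first character.
Here the string doesn't start with a match, so the call returns None.

None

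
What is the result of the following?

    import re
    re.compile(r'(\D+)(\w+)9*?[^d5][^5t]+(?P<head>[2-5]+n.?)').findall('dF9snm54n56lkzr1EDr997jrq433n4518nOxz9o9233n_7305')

This matches one or more of a non-digit (captured); then one or more of a word character (captured); then zero or more of a literal '9' (lazy), then any character except [d5]; then one or more of any character except [5t]; then one or more of a character in [2-5], then the literal 'n', then optionally any character (captured as 'head').
Walking the string: at [0:45] match 'dF9snm54n56lkzr1EDr997jrq433n4518nOxz9o9233n_', groups = ('dF', '9snm54n56lkzr1EDr997jrq433n4518nOxz9o9', '3n_').
With 3 capturing groups, `findall` returns a 3-tuple per match.

[('dF', '9snm54n56lkzr1EDr997jrq433n4518nOxz9o9', '3n_')]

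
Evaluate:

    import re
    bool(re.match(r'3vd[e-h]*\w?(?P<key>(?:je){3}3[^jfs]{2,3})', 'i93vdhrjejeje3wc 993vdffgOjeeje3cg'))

The pattern matches the literal '3vd', then zero or more of a character in [e-h]; then optionally a word character; then the literal 'je' repeated 3 times, then a literal '3', then 2 to 3 of any character except [jfs] (captured as 'key').
With `match`, the pattern is implicitly anchored at the beginning.
Here the pattern fails at index 0, so the call returns None, and `bool(None)` is False.

False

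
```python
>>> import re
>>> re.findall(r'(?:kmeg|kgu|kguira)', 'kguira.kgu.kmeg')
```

['kgu', 'kgu', 'kmeg']

Alternation tries branches left to right and keeps the first one that lets the overall match succeed at that position.
`findall` yields the raw match text (3 of them) because the pattern has no groups.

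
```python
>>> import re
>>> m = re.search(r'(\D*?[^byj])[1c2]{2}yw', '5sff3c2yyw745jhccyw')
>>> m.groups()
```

The pattern matches zero or more of a non-digit (lazy), then any character except [byj] (captured); then exactly 2 of one of [1c2], then the literal 'yw'.
Unlike `match`, `search` isn't anchored — it looks for the pattern anywhere in the string.
The match spans [13:19] → 'jhccyw'.
Captured: group 1 = 'jh'.

('jh',)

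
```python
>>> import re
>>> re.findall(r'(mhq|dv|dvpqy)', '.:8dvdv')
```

['dv', 'dv']

With a single group, `findall` returns only what that group captured — 2 items.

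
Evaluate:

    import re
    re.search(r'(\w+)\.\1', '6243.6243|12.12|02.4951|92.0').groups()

`\1` is not a pattern — it's the concrete string captured by group 1, re-applied verbatim.
`re.search` tries every starting position until one works.
The match spans [0:9] → '6243.6243'.
Captured: group 1 = '6243'.

('6243',)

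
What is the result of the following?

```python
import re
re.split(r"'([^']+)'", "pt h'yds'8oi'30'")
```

`re.split` interleaves the captured-group text with the surrounding fragments.

['pt h', 'yds', '8oi', '30', '']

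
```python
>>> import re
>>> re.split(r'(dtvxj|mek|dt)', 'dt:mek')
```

['', 'dt', ':', 'mek', '']

Matches to split on: at [0:2] → 'dt'; at [3:6] → 'mek'.
Because the pattern has a capturing group, `split` also inserts each captured text between the pieces.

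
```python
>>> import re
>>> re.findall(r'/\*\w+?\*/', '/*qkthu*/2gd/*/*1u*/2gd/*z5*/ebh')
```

['/*qkthu*/', '/*1u*/', '/*z5*/']

No capturing groups, so `findall` returns the 3 full match strings.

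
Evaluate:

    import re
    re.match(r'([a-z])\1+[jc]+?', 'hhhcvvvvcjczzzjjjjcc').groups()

('h',)

The backreference `\1` re-matches whatever the first group consumed, character for character.
`match` is anchored at position 0; if the pattern doesn't fit there, it returns None.
The match spans [0:4] → 'hhhc'.
Captured: group 1 = 'h'.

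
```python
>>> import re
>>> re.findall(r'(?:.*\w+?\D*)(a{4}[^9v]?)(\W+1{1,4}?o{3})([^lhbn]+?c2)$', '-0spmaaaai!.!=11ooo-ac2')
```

[('aaaai', '!.!=11ooo', '-ac2')]

Multiple groups make `findall` return tuples — one 3-tuple for the one match.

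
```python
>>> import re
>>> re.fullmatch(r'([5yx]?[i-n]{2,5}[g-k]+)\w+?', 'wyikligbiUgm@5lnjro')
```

None

The pattern matches optionally one of [5yx], then 2 to 5 of a character in [i-n], then one or more of a character in [g-k] (captured); then one or more of a word character (lazy).
`fullmatch` succeeds only if the pattern covers the string from start to end.
Here the string isn't matched end-to-end, so the call returns None.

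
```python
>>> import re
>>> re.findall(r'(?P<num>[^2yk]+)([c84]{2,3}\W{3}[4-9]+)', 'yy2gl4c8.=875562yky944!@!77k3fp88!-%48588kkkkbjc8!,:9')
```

[('9', '44!@!77'), ('3fp', '88!-%48588'), ('bj', 'c8!,:9')]

The pattern matches one or more of any character except [2yk] (captured as 'num'); then 2 to 3 of one of [c84], then exactly 3 of a non-word character, then one or more of a character in [4-9] (captured).
Scanning left to right: at [19:27] match '944!@!77', groups = ('9', '44!@!77'); at [28:41] match '3fp88!-%48588', groups = ('3fp', '88!-%48588'); at [45:53] match 'bjc8!,:9', groups = ('bj', 'c8!,:9').
Multiple groups make `findall` return tuples — one 2-tuple for each match.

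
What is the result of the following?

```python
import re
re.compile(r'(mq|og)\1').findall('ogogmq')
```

['og']

`\1` has to match the exact text group 1 already captured.
Matches: at [0:4] match 'ogog', group 1 = 'og'.
Because there's exactly one group, `findall` drops the full match and keeps group 1 from the one hit.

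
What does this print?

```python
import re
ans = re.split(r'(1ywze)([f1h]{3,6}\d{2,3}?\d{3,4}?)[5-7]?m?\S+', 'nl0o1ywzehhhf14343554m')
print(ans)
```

['nl0o', '1ywze', 'hhhf143435', '']

With the lazy modifier that quantifier settles for the fewest repetitions that let the rest of the pattern succeed (the atoms after it are unaffected and can still be greedy).
`re.split` interleaves the captured-group text with the surrounding fragments.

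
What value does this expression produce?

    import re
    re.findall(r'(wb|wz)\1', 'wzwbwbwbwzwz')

`\1` has to match the exact text group 1 already captured.
`findall` collects group 1 from each match (2 total).

['wb', 'wz']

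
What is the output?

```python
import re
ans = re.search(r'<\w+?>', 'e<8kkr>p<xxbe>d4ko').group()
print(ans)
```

`search` walks the string left to right and returns the first match it finds.
The match spans [1:7] → '<8kkr>'.

<8kkr>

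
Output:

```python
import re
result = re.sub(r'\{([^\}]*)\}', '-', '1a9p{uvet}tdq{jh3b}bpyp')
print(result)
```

Each match is replaced by '-'.

1a9p-tdq-bpyp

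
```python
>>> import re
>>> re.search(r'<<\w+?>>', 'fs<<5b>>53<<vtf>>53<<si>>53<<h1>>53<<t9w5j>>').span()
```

`re.search` scans for the first position where the pattern succeeds.
The match spans [2:8] → '<<5b>>'.

(2, 8)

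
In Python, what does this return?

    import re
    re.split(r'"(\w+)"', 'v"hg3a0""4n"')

['v', 'hg3a0', '', '4n', '']

With a capturing group present, the delimiter's captured portion is kept in the result list.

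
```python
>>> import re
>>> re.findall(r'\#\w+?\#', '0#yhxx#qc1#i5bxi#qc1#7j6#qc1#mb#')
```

['#yhxx#', '#i5bxi#', '#7j6#', '#mb#']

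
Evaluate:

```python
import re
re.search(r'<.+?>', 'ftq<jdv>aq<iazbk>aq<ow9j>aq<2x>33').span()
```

`re.search` tries every starting position until one works.
The match spans [3:8] → '<jdv>'.

(3, 8)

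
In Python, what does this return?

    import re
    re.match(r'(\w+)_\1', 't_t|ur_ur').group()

't_t'

`re.match` won't scan ahead — the pattern has to work from the very first character.
The match spans [0:3] → 't_t'.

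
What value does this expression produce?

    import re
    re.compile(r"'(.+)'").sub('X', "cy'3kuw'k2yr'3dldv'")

'cyX'

Each match is replaced by 'X'.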